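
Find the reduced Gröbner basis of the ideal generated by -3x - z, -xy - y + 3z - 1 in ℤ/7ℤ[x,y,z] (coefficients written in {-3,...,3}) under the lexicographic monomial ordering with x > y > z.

f_1 = -3x - z, LT = x.
f_2 = -xy - y + 3z - 1, LT = xy.

S(f_1,f_2): lcm = xy. S = -2yz - y + 3z - 1.
  leading term yz: no divisor's leading term divides it; move -2yz to the remainder.
  leading term y: no divisor's leading term divides it; move -y to the remainder.
  leading term z: no divisor's leading term divides it; move 3z to the remainder.
  leading term 1: no divisor's leading term divides it; move -1 to the remainder.
  remainder -2yz - y + 3z - 1 ≠ 0; add g_3 = -2yz - y + 3z - 1 to the basis.

S(f_1,g_3): leading monomials are coprime, so the S-polynomial reduces to 0 (Buchberger's first criterion).
S(f_2,g_3): lcm = xyz. S = 3xy - 2xz + 3x + yz - 3z² + z.
  leading term xy: subtract (-y)·f_1 from 3xy - 2xz + 3x + yz - 3z² + z → -2xz + 3x - 3z² + z
  leading term xz: subtract (3z)·f_1 from -2xz + 3x - 3z² + z → 3x + z
  leading term x: subtract (-1)·f_1 from 3x + z → 0
  remainder 0.

Every S-polynomial of the final basis reduces to 0, so we have a Gröbner basis.
Inter-reduce: drop elements whose leading term is divisible by another's, tail-reduce, and make monic.

G = {x - 2z, yz - 3y + 2z - 3}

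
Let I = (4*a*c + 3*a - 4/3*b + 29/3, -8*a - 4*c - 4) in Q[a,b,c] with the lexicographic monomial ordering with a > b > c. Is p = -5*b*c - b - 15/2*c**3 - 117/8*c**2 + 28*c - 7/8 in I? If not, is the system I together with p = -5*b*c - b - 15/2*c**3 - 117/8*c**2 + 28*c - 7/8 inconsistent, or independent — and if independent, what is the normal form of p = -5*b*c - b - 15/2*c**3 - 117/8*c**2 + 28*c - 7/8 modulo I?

Adjoining -5*b*c - b - 15/2*c**3 - 117/8*c**2 + 28*c - 7/8 makes the ideal the whole ring: the system is inconsistent.

First compute the reduced Gröbner basis of I by Buchberger's algorithm.
f_1 = 4*a*c + 3*a - 4/3*b + 29/3, LT = a*c.
f_2 = -8*a - 4*c - 4, LT = a.

S(f_1,f_2): lcm = a*c. S = 3/4*a - 1/3*b - 1/2*c**2 - 1/2*c + 29/12.
  leading term a: subtract (-3/32)·f_2 from 3/4*a - 1/3*b - 1/2*c**2 - 1/2*c + 29/12 → -1/3*b - 1/2*c**2 - 7/8*c + 49/24
  leading term b: no divisor's leading term divides it; move -1/3*b to the remainder.
  leading term c**2: no divisor's leading term divides it; move -1/2*c**2 to the remainder.
  leading term c: no divisor's leading term divides it; move -7/8*c to the remainder.
  leading term 1: no divisor's leading term divides it; move 49/24 to the remainder.
  remainder -1/3*b - 1/2*c**2 - 7/8*c + 49/24 ≠ 0; add h_3 = -1/3*b - 1/2*c**2 - 7/8*c + 49/24 to the basis.

The other S-polynomials (S(f_1,h_3), S(f_2,h_3)) all reduce to 0 modulo the current basis, so we have a Gröbner basis.
Inter-reduce: drop elements whose leading term is divisible by another's, tail-reduce, and make monic.
Reduced Gröbner basis: {a + 1/2*c + 1/2, b + 3/2*c**2 + 21/8*c - 49/8}.
Label its elements g_1 = a + 1/2*c + 1/2, g_2 = b + 3/2*c**2 + 21/8*c - 49/8.

Reduce p = -5*b*c - b - 15/2*c**3 - 117/8*c**2 + 28*c - 7/8 modulo G:
  leading term b*c: subtract (-5*c)·g_2 from -5*b*c - b - 15/2*c**3 - 117/8*c**2 + 28*c - 7/8 → -b - 3/2*c**2 - 21/8*c - 7/8
  leading term b: subtract (-1)·g_2 from -b - 3/2*c**2 - 21/8*c - 7/8 → -7
  leading term 1: no divisor's leading term divides it; move -7 to the remainder.
  normal form = -7.
The normal form is nonzero, so p ∉ I. Since p minus its normal form lies in I, I + (p) = I + (r) where r = -7; decide whether this ideal is the whole ring.
Here r = -7 is a nonzero constant, hence a unit: 1 ∈ I + (p), the Gröbner basis of I + (p) is {1}, and the enlarged system has no common solution — adjoining p is inconsistent.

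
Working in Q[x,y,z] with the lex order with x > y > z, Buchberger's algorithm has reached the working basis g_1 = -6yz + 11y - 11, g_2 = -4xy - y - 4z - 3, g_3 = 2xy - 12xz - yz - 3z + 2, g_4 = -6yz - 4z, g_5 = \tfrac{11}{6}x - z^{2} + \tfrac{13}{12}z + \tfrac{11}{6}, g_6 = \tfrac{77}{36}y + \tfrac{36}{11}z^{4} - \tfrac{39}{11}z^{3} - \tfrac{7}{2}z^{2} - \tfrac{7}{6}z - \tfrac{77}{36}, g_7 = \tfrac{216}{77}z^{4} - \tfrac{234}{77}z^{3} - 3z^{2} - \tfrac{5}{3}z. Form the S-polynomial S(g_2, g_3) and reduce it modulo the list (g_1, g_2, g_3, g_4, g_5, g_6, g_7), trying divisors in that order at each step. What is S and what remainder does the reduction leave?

lcm(LM(g_2), LM(g_3)) = xy.
S = (lcm/LT(g_2))·g_2 − (lcm/LT(g_3))·g_3 = 6xz + \tfrac{1}{2}yz + \tfrac{1}{4}y + \tfrac{5}{2}z - \tfrac{1}{4}.
Reduce S modulo (g_1, g_2, g_3, g_4, g_5, g_6, g_7) in that order:
  leading term xz: subtract (\tfrac{36}{11}z)·g_5 from 6xz + \tfrac{1}{2}yz + \tfrac{1}{4}y + \tfrac{5}{2}z - \tfrac{1}{4} → \tfrac{1}{2}yz + \tfrac{1}{4}y + \tfrac{36}{11}z^{3} - \tfrac{39}{11}z^{2} - \tfrac{7}{2}z - \tfrac{1}{4}
  leading term yz: subtract (-\tfrac{1}{12})·g_1 from \tfrac{1}{2}yz + \tfrac{1}{4}y + \tfrac{36}{11}z^{3} - \tfrac{39}{11}z^{2} - \tfrac{7}{2}z - \tfrac{1}{4} → \tfrac{7}{6}y + \tfrac{36}{11}z^{3} - \tfrac{39}{11}z^{2} - \tfrac{7}{2}z - \tfrac{7}{6}
  leading term y: subtract (\tfrac{6}{11})·g_6 from \tfrac{7}{6}y + \tfrac{36}{11}z^{3} - \tfrac{39}{11}z^{2} - \tfrac{7}{2}z - \tfrac{7}{6} → -\tfrac{216}{121}z^{4} + \tfrac{630}{121}z^{3} - \tfrac{18}{11}z^{2} - \tfrac{63}{22}z
  leading term z^{4}: subtract (-\tfrac{7}{11})·g_7 from -\tfrac{216}{121}z^{4} + \tfrac{630}{121}z^{3} - \tfrac{18}{11}z^{2} - \tfrac{63}{22}z → \tfrac{36}{11}z^{3} - \tfrac{39}{11}z^{2} - \tfrac{259}{66}z
  leading term z^{3}: no divisor's leading term divides it; move \tfrac{36}{11}z^{3} to the remainder.
  leading term z^{2}: no divisor's leading term divides it; move -\tfrac{39}{11}z^{2} to the remainder.
  leading term z: no divisor's leading term divides it; move -\tfrac{259}{66}z to the remainder.
The remainder \tfrac{36}{11}z^{3} - \tfrac{39}{11}z^{2} - \tfrac{259}{66}z is nonzero, so it would be added as the next basis element.
An S-polynomial is built so that the two leading terms cancel; whether anything survives reduction is exactly the Gröbner-basis criterion.

S(g_2, g_3) = 6xz + \tfrac{1}{2}yz + \tfrac{1}{4}y + \tfrac{5}{2}z - \tfrac{1}{4}; remainder on division = \tfrac{36}{11}z^{3} - \tfrac{39}{11}z^{2} - \tfrac{259}{66}z.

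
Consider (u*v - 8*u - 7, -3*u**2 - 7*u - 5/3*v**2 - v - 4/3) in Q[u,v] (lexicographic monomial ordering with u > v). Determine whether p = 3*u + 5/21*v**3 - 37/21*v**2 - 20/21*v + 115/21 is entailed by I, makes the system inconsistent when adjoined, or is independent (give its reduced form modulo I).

First compute the reduced Gröbner basis of I by Buchberger's algorithm.
f_1 = u*v - 8*u - 7, LT = u*v.
f_2 = -3*u**2 - 7*u - 5/3*v**2 - v - 4/3, LT = u**2.

S(f_1,f_2): lcm = u**2*v. S = -8*u**2 - 7/3*u*v - 7*u - 5/9*v**3 - 1/3*v**2 - 4/9*v.
  leading term u**2: subtract (8/3)·f_2 from -8*u**2 - 7/3*u*v - 7*u - 5/9*v**3 - 1/3*v**2 - 4/9*v → -7/3*u*v + 35/3*u - 5/9*v**3 + 37/9*v**2 + 20/9*v + 32/9
  leading term u*v: subtract (-7/3)·f_1 from -7/3*u*v + 35/3*u - 5/9*v**3 + 37/9*v**2 + 20/9*v + 32/9 → -7*u - 5/9*v**3 + 37/9*v**2 + 20/9*v - 115/9
  leading term u: no divisor's leading term divides it; move -7*u to the remainder.
  leading term v**3: no divisor's leading term divides it; move -5/9*v**3 to the remainder.
  leading term v**2: no divisor's leading term divides it; move 37/9*v**2 to the remainder.
  leading term v: no divisor's leading term divides it; move 20/9*v to the remainder.
  leading term 1: no divisor's leading term divides it; move -115/9 to the remainder.
  remainder -7*u - 5/9*v**3 + 37/9*v**2 + 20/9*v - 115/9 ≠ 0; add h_3 = -7*u - 5/9*v**3 + 37/9*v**2 + 20/9*v - 115/9 to the basis.

S(f_1,h_3): lcm = u*v. S = -8*u - 5/63*v**4 + 37/63*v**3 + 20/63*v**2 - 115/63*v - 7.
  leading term u: subtract (8/7)·h_3 from -8*u - 5/63*v**4 + 37/63*v**3 + 20/63*v**2 - 115/63*v - 7 → -5/63*v**4 + 11/9*v**3 - 92/21*v**2 - 275/63*v + 479/63
  leading term v**4: no divisor's leading term divides it; move -5/63*v**4 to the remainder.
  leading term v**3: no divisor's leading term divides it; move 11/9*v**3 to the remainder.
  leading term v**2: no divisor's leading term divides it; move -92/21*v**2 to the remainder.
  leading term v: no divisor's leading term divides it; move -275/63*v to the remainder.
  leading term 1: no divisor's leading term divides it; move 479/63 to the remainder.
  remainder -5/63*v**4 + 11/9*v**3 - 92/21*v**2 - 275/63*v + 479/63 ≠ 0; add h_4 = -5/63*v**4 + 11/9*v**3 - 92/21*v**2 - 275/63*v + 479/63 to the basis.

The other S-polynomials (S(f_2,h_3), S(f_1,h_4), S(f_2,h_4), S(h_3,h_4)) all reduce to 0 modulo the current basis, so we have a Gröbner basis.
Inter-reduce: drop elements whose leading term is divisible by another's, tail-reduce, and make monic.
Reduced Gröbner basis: {u + 5/63*v**3 - 37/63*v**2 - 20/63*v + 115/63, v**4 - 77/5*v**3 + 276/5*v**2 + 55*v - 479/5}.
Label its elements g_1 = u + 5/63*v**3 - 37/63*v**2 - 20/63*v + 115/63, g_2 = v**4 - 77/5*v**3 + 276/5*v**2 + 55*v - 479/5.

Reduce p = 3*u + 5/21*v**3 - 37/21*v**2 - 20/21*v + 115/21 modulo G:
  leading term u: subtract (3)·g_1 from 3*u + 5/21*v**3 - 37/21*v**2 - 20/21*v + 115/21 → 0
  normal form = 0.
Since the normal form is 0, p ∈ I.

Ideal membership is decidable via reduction modulo a Gröbner basis.

3*u + 5/21*v**3 - 37/21*v**2 - 20/21*v + 115/21 lies in I (it reduces to 0).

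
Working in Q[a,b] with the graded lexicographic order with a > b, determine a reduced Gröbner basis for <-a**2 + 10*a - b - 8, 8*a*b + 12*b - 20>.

f_1 = -a**2 + 10*a - b - 8, LT = a**2.
f_2 = 8*a*b + 12*b - 20, LT = a*b.

S(f_1,f_2): lcm = a**2*b. S = -23/2*a*b + b**2 + 5/2*a + 8*b.
  leading term a*b: subtract (-23/16)·f_2 from -23/2*a*b + b**2 + 5/2*a + 8*b → b**2 + 5/2*a + 101/4*b - 115/4
  leading term b**2: no divisor's leading term divides it; move b**2 to the remainder.
  leading term a: no divisor's leading term divides it; move 5/2*a to the remainder.
  leading term b: no divisor's leading term divides it; move 101/4*b to the remainder.
  leading term 1: no divisor's leading term divides it; move -115/4 to the remainder.
  remainder b**2 + 5/2*a + 101/4*b - 115/4 ≠ 0; add g_3 = b**2 + 5/2*a + 101/4*b - 115/4 to the basis.

S(f_1,g_3): leading monomials are coprime, so the S-polynomial reduces to 0 (Buchberger's first criterion).
S(f_2,g_3): lcm = a*b**2. S = -5/2*a**2 - 101/4*a*b + 3/2*b**2 + 115/4*a - 5/2*b.
  leading term a**2: subtract (5/2)·f_1 from -5/2*a**2 - 101/4*a*b + 3/2*b**2 + 115/4*a - 5/2*b → -101/4*a*b + 3/2*b**2 + 15/4*a + 20
  leading term a*b: subtract (-101/32)·f_2 from -101/4*a*b + 3/2*b**2 + 15/4*a + 20 → 3/2*b**2 + 15/4*a + 303/8*b - 345/8
  leading term b**2: subtract (3/2)·g_3 from 3/2*b**2 + 15/4*a + 303/8*b - 345/8 → 0
  remainder 0.

Every S-polynomial of the final basis reduces to 0, so we have a Gröbner basis.

G = {a**2 - 10*a + b + 8, a*b + 3/2*b - 5/2, b**2 + 5/2*a + 101/4*b - 115/4}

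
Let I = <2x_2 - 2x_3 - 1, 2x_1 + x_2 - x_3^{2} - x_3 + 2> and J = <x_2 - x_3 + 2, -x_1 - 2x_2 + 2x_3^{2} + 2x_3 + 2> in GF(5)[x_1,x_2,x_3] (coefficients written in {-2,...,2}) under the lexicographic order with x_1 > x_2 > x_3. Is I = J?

For a fixed monomial order, each ideal has a unique reduced Gröbner basis; comparing bases decides equality.
Buchberger on the first generating set:
f_1 = 2x_2 - 2x_3 - 1, LT = x_2.
f_2 = 2x_1 + x_2 - x_3^{2} - x_3 + 2, LT = x_1.

The S-polynomials (S(f_1,f_2)) all reduce to 0 modulo the current basis, so we have a Gröbner basis.
Inter-reduce: drop elements whose leading term is divisible by another's, tail-reduce, and make monic.
Reduced Gröbner basis: {x_1 + 2x_3^{2}, x_2 - x_3 + 2}.

Buchberger on the second generating set:
h_1 = x_2 - x_3 + 2, LT = x_2.
h_2 = -x_1 - 2x_2 + 2x_3^{2} + 2x_3 + 2, LT = x_1.

The S-polynomials (S(h_1,h_2)) all reduce to 0 modulo the current basis, so we have a Gröbner basis.
Inter-reduce: drop elements whose leading term is divisible by another's, tail-reduce, and make monic.
Reduced Gröbner basis: {x_1 - 2x_3^{2} - 1, x_2 - x_3 + 2}.

These differ, so the ideals are not equal.

No, the ideals differ.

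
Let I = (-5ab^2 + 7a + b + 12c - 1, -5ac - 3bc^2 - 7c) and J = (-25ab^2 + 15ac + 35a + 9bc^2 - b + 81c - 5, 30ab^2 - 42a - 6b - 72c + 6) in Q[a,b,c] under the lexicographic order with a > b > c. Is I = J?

No, the ideals differ.

Since reduced Gröbner bases are canonical representatives of ideals under a given ordering, it suffices to compute and compare them.
Buchberger on the first generating set:
f_1 = -5ab^2 + 7a + b + 12c - 1, LT = ab^2.
f_2 = -5ac - 3bc^2 - 7c, LT = ac.

S(f_1,f_2): lcm = ab^2c. S = -7/5ac - 3/5b^3c^2 - 7/5b^2c - 1/5bc - 12/5c^2 + 1/5c.
  reduce S modulo (f_1, f_2):
  remainder -3/5b^3c^2 - 7/5b^2c + 21/25bc^2 - 1/5bc - 12/5c^2 + 54/25c ≠ 0; add g_3 = -3/5b^3c^2 - 7/5b^2c + 21/25bc^2 - 1/5bc - 12/5c^2 + 54/25c to the basis.

The other S-polynomials (S(f_1,g_3), S(f_2,g_3)) all reduce to 0 modulo the current basis, so we have a Gröbner basis.
Inter-reduce: drop elements whose leading term is divisible by another's, tail-reduce, and make monic.
Reduced Gröbner basis: {ab^2 - 7/5a - 1/5b - 12/5c + 1/5, ac + 3/5bc^2 + 7/5c, b^3c^2 + 7/3b^2c - 7/5bc^2 + 1/3bc + 4c^2 - 18/5c}.

Buchberger on the second generating set:
h_1 = -25ab^2 + 15ac + 35a + 9bc^2 - b + 81c - 5, LT = ab^2.
h_2 = 30ab^2 - 42a - 6b - 72c + 6, LT = ab^2.

S(h_1,h_2): lcm = ab^2. S = -3/5ac - 9/25bc^2 + 6/25b - 21/25c.
  reduce S modulo (h_1, h_2):
  remainder -3/5ac - 9/25bc^2 + 6/25b - 21/25c ≠ 0; add k_3 = -3/5ac - 9/25bc^2 + 6/25b - 21/25c to the basis.

S(h_1,k_3): lcm = ab^2c. S = -3/5ac^2 - 7/5ac - 3/5b^3c^2 + 2/5b^3 - 7/5b^2c - 9/25bc^3 + 1/25bc - 81/25c^2 + 1/5c.
  reduce S modulo (h_1, h_2, k_3):
  remainder -3/5b^3c^2 + 2/5b^3 - 7/5b^2c + 21/25bc^2 - 1/5bc - 14/25b - 12/5c^2 + 54/25c ≠ 0; add k_4 = -3/5b^3c^2 + 2/5b^3 - 7/5b^2c + 21/25bc^2 - 1/5bc - 14/25b - 12/5c^2 + 54/25c to the basis.

The other S-polynomials (S(h_2,k_3), S(h_1,k_4), S(h_2,k_4), S(k_3,k_4)) all reduce to 0 modulo the current basis, so we have a Gröbner basis.
Inter-reduce: drop elements whose leading term is divisible by another's, tail-reduce, and make monic.
Reduced Gröbner basis: {ab^2 - 7/5a - 1/5b - 12/5c + 1/5, ac + 3/5bc^2 - 2/5b + 7/5c, b^3c^2 - 2/3b^3 + 7/3b^2c - 7/5bc^2 + 1/3bc + 14/15b + 4c^2 - 18/5c}.

These differ, so the ideals are not equal.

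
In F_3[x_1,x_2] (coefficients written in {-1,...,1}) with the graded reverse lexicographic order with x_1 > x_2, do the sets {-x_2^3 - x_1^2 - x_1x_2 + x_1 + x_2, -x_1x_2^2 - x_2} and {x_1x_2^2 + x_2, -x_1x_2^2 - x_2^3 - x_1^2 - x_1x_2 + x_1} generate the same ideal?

Yes, the ideals are equal.

Since reduced Gröbner bases are canonical representatives of ideals under a given ordering, it suffices to compute and compare them.
Buchberger on the first generating set:
f_1 = -x_2^3 - x_1^2 - x_1x_2 + x_1 + x_2, LT = x_2^3.
f_2 = -x_1x_2^2 - x_2, LT = x_1x_2^2.

S(f_1,f_2): lcm = x_1x_2^3. S = x_1^3 + x_1^2x_2 - x_1^2 - x_1x_2 - x_2^2.
  reduce S modulo (f_1, f_2):
  remainder x_1^3 + x_1^2x_2 - x_1^2 - x_1x_2 - x_2^2 ≠ 0; add g_3 = x_1^3 + x_1^2x_2 - x_1^2 - x_1x_2 - x_2^2 to the basis.

The other S-polynomials (S(f_1,g_3), S(f_2,g_3)) all reduce to 0 modulo the current basis, so we have a Gröbner basis.
Inter-reduce: drop elements whose leading term is divisible by another's, tail-reduce, and make monic.
Reduced Gröbner basis: {x_1^3 + x_1^2x_2 - x_1^2 - x_1x_2 - x_2^2, x_1x_2^2 + x_2, x_2^3 + x_1^2 + x_1x_2 - x_1 - x_2}.

Buchberger on the second generating set:
h_1 = x_1x_2^2 + x_2, LT = x_1x_2^2.
h_2 = -x_1x_2^2 - x_2^3 - x_1^2 - x_1x_2 + x_1, LT = x_1x_2^2.

S(h_1,h_2): lcm = x_1x_2^2. S = -x_2^3 - x_1^2 - x_1x_2 + x_1 + x_2.
  reduce S modulo (h_1, h_2):
  remainder -x_2^3 - x_1^2 - x_1x_2 + x_1 + x_2 ≠ 0; add k_3 = -x_2^3 - x_1^2 - x_1x_2 + x_1 + x_2 to the basis.

S(h_1,k_3): lcm = x_1x_2^3. S = -x_1^3 - x_1^2x_2 + x_1^2 + x_1x_2 + x_2^2.
  reduce S modulo (h_1, h_2, k_3):
  remainder -x_1^3 - x_1^2x_2 + x_1^2 + x_1x_2 + x_2^2 ≠ 0; add k_4 = -x_1^3 - x_1^2x_2 + x_1^2 + x_1x_2 + x_2^2 to the basis.

The other S-polynomials (S(h_2,k_3), S(h_1,k_4), S(h_2,k_4), S(k_3,k_4)) all reduce to 0 modulo the current basis, so we have a Gröbner basis.
Inter-reduce: drop elements whose leading term is divisible by another's, tail-reduce, and make monic.
Reduced Gröbner basis: {x_1^3 + x_1^2x_2 - x_1^2 - x_1x_2 - x_2^2, x_1x_2^2 + x_2, x_2^3 + x_1^2 + x_1x_2 - x_1 - x_2}.

Same reduced basis, so the two generating sets span the same ideal.
The same test decides containment: I ⊆ J iff every generator of I reduces to 0 modulo a Gröbner basis of J.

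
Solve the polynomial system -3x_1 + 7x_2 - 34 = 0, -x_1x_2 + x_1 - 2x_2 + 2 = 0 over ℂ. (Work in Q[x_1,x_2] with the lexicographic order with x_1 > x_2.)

Compute a lex Gröbner basis by Buchberger's algorithm.
f_1 = -3x_1 + 7x_2 - 34, LT = x_1.
f_2 = -x_1x_2 + x_1 - 2x_2 + 2, LT = x_1x_2.

S(f_1,f_2): lcm = x_1x_2. S = x_1 - 7/3x_2^2 + 28/3x_2 + 2.
  leading term x_1: subtract (-1/3)·f_1 from x_1 - 7/3x_2^2 + 28/3x_2 + 2 → -7/3x_2^2 + 35/3x_2 - 28/3
  leading term x_2^2: no divisor's leading term divides it; move -7/3x_2^2 to the remainder.
  leading term x_2: no divisor's leading term divides it; move 35/3x_2 to the remainder.
  leading term 1: no divisor's leading term divides it; move -28/3 to the remainder.
  remainder -7/3x_2^2 + 35/3x_2 - 28/3 ≠ 0; add h_3 = -7/3x_2^2 + 35/3x_2 - 28/3 to the basis.

The other S-polynomials (S(f_1,h_3), S(f_2,h_3)) all reduce to 0 modulo the current basis, so we have a Gröbner basis.
Inter-reduce: drop elements whose leading term is divisible by another's, tail-reduce, and make monic.
Reduced Gröbner basis: {x_1 - 7/3x_2 + 34/3, x_2^2 - 5x_2 + 4}.

The lex basis is triangular: the last element involves only x_2. Solving x_2^2 - 5x_2 + 4 = 0 gives x_2 ∈ {1, 4}; substituting each value into the earlier elements determines the remaining variables.
  x_2 = 1: the earlier basis element becomes x_1 + 9 = 0, giving x_1 = -9 — point (-9, 1).
  x_2 = 4: the earlier basis element becomes x_1 + 2 = 0, giving x_1 = -2 — point (-2, 4).
Check: every point annihilates each of the original generators.

{(-9, 1), (-2, 4)}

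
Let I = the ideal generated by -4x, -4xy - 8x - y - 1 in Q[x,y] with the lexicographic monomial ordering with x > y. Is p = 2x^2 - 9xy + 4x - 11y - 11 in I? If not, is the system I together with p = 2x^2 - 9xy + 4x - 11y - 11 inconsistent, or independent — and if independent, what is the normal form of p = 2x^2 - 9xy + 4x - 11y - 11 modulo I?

2x^2 - 9xy + 4x - 11y - 11 lies in I (it reduces to 0).

First compute the reduced Gröbner basis of I by Buchberger's algorithm.
f_1 = -4x, LT = x.
f_2 = -4xy - 8x - y - 1, LT = xy.

S(f_1,f_2): lcm = xy. S = -2x - 1/4y - 1/4.
  leading term x: subtract (1/2)·f_1 from -2x - 1/4y - 1/4 → -1/4y - 1/4
  leading term y: no divisor's leading term divides it; move -1/4y to the remainder.
  leading term 1: no divisor's leading term divides it; move -1/4 to the remainder.
  remainder -1/4y - 1/4 ≠ 0; add h_3 = -1/4y - 1/4 to the basis.

The other S-polynomials (S(f_1,h_3), S(f_2,h_3)) all reduce to 0 modulo the current basis, so we have a Gröbner basis.
Inter-reduce: drop elements whose leading term is divisible by another's, tail-reduce, and make monic.
Reduced Gröbner basis: {x, y + 1}.
Label its elements g_1 = x, g_2 = y + 1.

Reduce p = 2x^2 - 9xy + 4x - 11y - 11 modulo G:
  leading term x^2: subtract (2x)·g_1 from 2x^2 - 9xy + 4x - 11y - 11 → -9xy + 4x - 11y - 11
  leading term xy: subtract (-9y)·g_1 from -9xy + 4x - 11y - 11 → 4x - 11y - 11
  leading term x: subtract (4)·g_1 from 4x - 11y - 11 → -11y - 11
  leading term y: subtract (-11)·g_2 from -11y - 11 → 0
  normal form = 0.
Since the normal form is 0, p ∈ I.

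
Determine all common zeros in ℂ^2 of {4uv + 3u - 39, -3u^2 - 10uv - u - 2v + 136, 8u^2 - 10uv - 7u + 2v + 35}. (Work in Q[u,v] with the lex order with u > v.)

Compute a lex Gröbner basis by Buchberger's algorithm.
f_1 = 4uv + 3u - 39, LT = uv.
f_2 = -3u^2 - 10uv - u - 2v + 136, LT = u^2.
f_3 = 8u^2 - 10uv - 7u + 2v + 35, LT = u^2.

S(f_1,f_2): lcm = u^2v. S = 3/4u^2 - 10/3uv^2 - 1/3uv - 39/4u - 2/3v^2 + 136/3v.
  leading term u^2: subtract (-1/4)·f_2 from 3/4u^2 - 10/3uv^2 - 1/3uv - 39/4u - 2/3v^2 + 136/3v → -10/3uv^2 - 17/6uv - 10u - 2/3v^2 + 269/6v + 34
  leading term uv^2: subtract (-5/6v)·f_1 from -10/3uv^2 - 17/6uv - 10u - 2/3v^2 + 269/6v + 34 → -1/3uv - 10u - 2/3v^2 + 37/3v + 34
  leading term uv: subtract (-1/12)·f_1 from -1/3uv - 10u - 2/3v^2 + 37/3v + 34 → -39/4u - 2/3v^2 + 37/3v + 123/4
  leading term u: no divisor's leading term divides it; move -39/4u to the remainder.
  leading term v^2: no divisor's leading term divides it; move -2/3v^2 to the remainder.
  leading term v: no divisor's leading term divides it; move 37/3v to the remainder.
  leading term 1: no divisor's leading term divides it; move 123/4 to the remainder.
  remainder -39/4u - 2/3v^2 + 37/3v + 123/4 ≠ 0; add h_4 = -39/4u - 2/3v^2 + 37/3v + 123/4 to the basis.

S(f_1,f_3): lcm = u^2v. S = 3/4u^2 + 5/4uv^2 + 7/8uv - 39/4u - 1/4v^2 - 35/8v.
  leading term u^2: subtract (-1/4)·f_2 from 3/4u^2 + 5/4uv^2 + 7/8uv - 39/4u - 1/4v^2 - 35/8v → 5/4uv^2 - 13/8uv - 10u - 1/4v^2 - 39/8v + 34
  leading term uv^2: subtract (5/16v)·f_1 from 5/4uv^2 - 13/8uv - 10u - 1/4v^2 - 39/8v + 34 → -41/16uv - 10u - 1/4v^2 + 117/16v + 34
  leading term uv: subtract (-41/64)·f_1 from -41/16uv - 10u - 1/4v^2 + 117/16v + 34 → -517/64u - 1/4v^2 + 117/16v + 577/64
  leading term u: subtract (517/624)·h_4 from -517/64u - 1/4v^2 + 117/16v + 577/64 → 283/936v^2 - 340/117v - 214/13
  leading term v^2: no divisor's leading term divides it; move 283/936v^2 to the remainder.
  leading term v: no divisor's leading term divides it; move -340/117v to the remainder.
  leading term 1: no divisor's leading term divides it; move -214/13 to the remainder.
  remainder 283/936v^2 - 340/117v - 214/13 ≠ 0; add h_5 = 283/936v^2 - 340/117v - 214/13 to the basis.

S(f_2,f_3): lcm = u^2. S = 55/12uv + 29/24u + 5/12v - 1193/24.
  leading term uv: subtract (55/48)·f_1 from 55/12uv + 29/24u + 5/12v - 1193/24 → -107/48u + 5/12v - 241/48
  leading term u: subtract (107/468)·h_4 from -107/48u + 5/12v - 241/48 → 107/702v^2 - 1687/702v - 470/39
  leading term v^2: subtract (428/849)·h_5 from 107/702v^2 - 1687/702v - 470/39 → -531/566v - 1062/283
  leading term v: no divisor's leading term divides it; move -531/566v to the remainder.
  leading term 1: no divisor's leading term divides it; move -1062/283 to the remainder.
  remainder -531/566v - 1062/283 ≠ 0; add h_6 = -531/566v - 1062/283 to the basis.

The other S-polynomials (S(f_1,h_4), S(f_2,h_4), S(f_3,h_4), S(f_1,h_5), S(f_2,h_5), S(f_3,h_5), S(h_4,h_5), S(f_1,h_6), S(f_2,h_6), S(f_3,h_6), S(h_4,h_6), S(h_5,h_6)) all reduce to 0 modulo the current basis, so we have a Gröbner basis.
Inter-reduce: drop elements whose leading term is divisible by another's, tail-reduce, and make monic.
Reduced Gröbner basis: {u + 3, v + 4}.

Since the basis is lex-ordered, v + 4 is univariate in v. Its roots are {-4}. Back-substituting each root into the other basis elements fixes the other coordinates.
  v = -4: the earlier basis element becomes u + 3 = 0, giving u = -3 — point (-3, -4).

{(-3, -4)}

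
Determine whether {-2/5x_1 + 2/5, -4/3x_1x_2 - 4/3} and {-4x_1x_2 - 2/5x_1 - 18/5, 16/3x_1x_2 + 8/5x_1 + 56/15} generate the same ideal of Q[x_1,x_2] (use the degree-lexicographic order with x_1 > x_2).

Yes, the ideals are equal.

Equality of ideals is decidable: compute both reduced Gröbner bases (unique for the ordering) and check whether they agree.
Buchberger on the first generating set:
f_1 = -2/5x_1 + 2/5, LT = x_1.
f_2 = -4/3x_1x_2 - 4/3, LT = x_1x_2.

S(f_1,f_2): lcm = x_1x_2. S = -x_2 - 1.
  leading term x_2: no divisor's leading term divides it; move -x_2 to the remainder.
  leading term 1: no divisor's leading term divides it; move -1 to the remainder.
  remainder -x_2 - 1 ≠ 0; add g_3 = -x_2 - 1 to the basis.

The other S-polynomials (S(f_1,g_3), S(f_2,g_3)) all reduce to 0 modulo the current basis, so we have a Gröbner basis.
Inter-reduce: drop elements whose leading term is divisible by another's, tail-reduce, and make monic.
Reduced Gröbner basis: {x_1 - 1, x_2 + 1}.

Buchberger on the second generating set:
h_1 = -4x_1x_2 - 2/5x_1 - 18/5, LT = x_1x_2.
h_2 = 16/3x_1x_2 + 8/5x_1 + 56/15, LT = x_1x_2.

S(h_1,h_2): lcm = x_1x_2. S = -1/5x_1 + 1/5.
  leading term x_1: no divisor's leading term divides it; move -1/5x_1 to the remainder.
  leading term 1: no divisor's leading term divides it; move 1/5 to the remainder.
  remainder -1/5x_1 + 1/5 ≠ 0; add k_3 = -1/5x_1 + 1/5 to the basis.

S(h_1,k_3): lcm = x_1x_2. S = 1/10x_1 + x_2 + 9/10.
  leading term x_1: subtract (-1/2)·k_3 from 1/10x_1 + x_2 + 9/10 → x_2 + 1
  leading term x_2: no divisor's leading term divides it; move x_2 to the remainder.
  leading term 1: no divisor's leading term divides it; move 1 to the remainder.
  remainder x_2 + 1 ≠ 0; add k_4 = x_2 + 1 to the basis.

The other S-polynomials (S(h_2,k_3), S(h_1,k_4), S(h_2,k_4), S(k_3,k_4)) all reduce to 0 modulo the current basis, so we have a Gröbner basis.
Inter-reduce: drop elements whose leading term is divisible by another's, tail-reduce, and make monic.
Reduced Gröbner basis: {x_1 - 1, x_2 + 1}.

These coincide, so the ideals are equal.
The choice of monomial ordering does not affect the verdict — as long as both bases are computed under the same ordering, their equality decides ideal equality.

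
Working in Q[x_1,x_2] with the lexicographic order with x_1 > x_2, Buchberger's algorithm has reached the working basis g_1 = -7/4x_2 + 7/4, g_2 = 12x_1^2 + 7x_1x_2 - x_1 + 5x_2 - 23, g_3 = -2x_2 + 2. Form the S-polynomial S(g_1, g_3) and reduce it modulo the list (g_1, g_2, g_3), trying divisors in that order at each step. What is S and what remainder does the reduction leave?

lcm(LM(g_1), LM(g_3)) = x_2.
S = (lcm/LT(g_1))·g_1 − (lcm/LT(g_3))·g_3 = 0.
Reduce S modulo (g_1, g_2, g_3) in that order:
The remainder is 0, so this S-polynomial contributes no new basis element.

S(g_1, g_3) = 0; remainder on division = 0.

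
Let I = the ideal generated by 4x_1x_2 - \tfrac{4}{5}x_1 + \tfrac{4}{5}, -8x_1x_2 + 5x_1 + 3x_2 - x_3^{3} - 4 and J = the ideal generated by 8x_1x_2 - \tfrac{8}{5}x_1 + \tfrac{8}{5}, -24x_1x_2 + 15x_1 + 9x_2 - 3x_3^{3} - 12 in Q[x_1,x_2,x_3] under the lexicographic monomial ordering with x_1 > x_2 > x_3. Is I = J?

Yes, the ideals are equal.

Two ideals are equal iff their reduced Gröbner bases coincide (the reduced basis is unique for a fixed ordering).
Buchberger on the first generating set:
f_1 = 4x_1x_2 - \tfrac{4}{5}x_1 + \tfrac{4}{5}, LT = x_1x_2.
f_2 = -8x_1x_2 + 5x_1 + 3x_2 - x_3^{3} - 4, LT = x_1x_2.

S(f_1,f_2): lcm = x_1x_2. S = \tfrac{17}{40}x_1 + \tfrac{3}{8}x_2 - \tfrac{1}{8}x_3^{3} - \tfrac{3}{10}.
  reduce S modulo (f_1, f_2):
  remainder \tfrac{17}{40}x_1 + \tfrac{3}{8}x_2 - \tfrac{1}{8}x_3^{3} - \tfrac{3}{10} ≠ 0; add g_3 = \tfrac{17}{40}x_1 + \tfrac{3}{8}x_2 - \tfrac{1}{8}x_3^{3} - \tfrac{3}{10} to the basis.

S(f_1,g_3): lcm = x_1x_2. S = -\tfrac{1}{5}x_1 - \tfrac{15}{17}x_2^{2} + \tfrac{5}{17}x_2x_3^{3} + \tfrac{12}{17}x_2 + \tfrac{1}{5}.
  reduce S modulo (f_1, f_2, g_3):
  remainder -\tfrac{15}{17}x_2^{2} + \tfrac{5}{17}x_2x_3^{3} + \tfrac{15}{17}x_2 - \tfrac{1}{17}x_3^{3} + \tfrac{1}{17} ≠ 0; add g_4 = -\tfrac{15}{17}x_2^{2} + \tfrac{5}{17}x_2x_3^{3} + \tfrac{15}{17}x_2 - \tfrac{1}{17}x_3^{3} + \tfrac{1}{17} to the basis.

The other S-polynomials (S(f_2,g_3), S(f_1,g_4), S(f_2,g_4), S(g_3,g_4)) all reduce to 0 modulo the current basis, so we have a Gröbner basis.
Inter-reduce: drop elements whose leading term is divisible by another's, tail-reduce, and make monic.
Reduced Gröbner basis: {x_1 + \tfrac{15}{17}x_2 - \tfrac{5}{17}x_3^{3} - \tfrac{12}{17}, x_2^{2} - \tfrac{1}{3}x_2x_3^{3} - x_2 + \tfrac{1}{15}x_3^{3} - \tfrac{1}{15}}.

Buchberger on the second generating set:
h_1 = 8x_1x_2 - \tfrac{8}{5}x_1 + \tfrac{8}{5}, LT = x_1x_2.
h_2 = -24x_1x_2 + 15x_1 + 9x_2 - 3x_3^{3} - 12, LT = x_1x_2.

S(h_1,h_2): lcm = x_1x_2. S = \tfrac{17}{40}x_1 + \tfrac{3}{8}x_2 - \tfrac{1}{8}x_3^{3} - \tfrac{3}{10}.
  reduce S modulo (h_1, h_2):
  remainder \tfrac{17}{40}x_1 + \tfrac{3}{8}x_2 - \tfrac{1}{8}x_3^{3} - \tfrac{3}{10} ≠ 0; add k_3 = \tfrac{17}{40}x_1 + \tfrac{3}{8}x_2 - \tfrac{1}{8}x_3^{3} - \tfrac{3}{10} to the basis.

S(h_1,k_3): lcm = x_1x_2. S = -\tfrac{1}{5}x_1 - \tfrac{15}{17}x_2^{2} + \tfrac{5}{17}x_2x_3^{3} + \tfrac{12}{17}x_2 + \tfrac{1}{5}.
  reduce S modulo (h_1, h_2, k_3):
  remainder -\tfrac{15}{17}x_2^{2} + \tfrac{5}{17}x_2x_3^{3} + \tfrac{15}{17}x_2 - \tfrac{1}{17}x_3^{3} + \tfrac{1}{17} ≠ 0; add k_4 = -\tfrac{15}{17}x_2^{2} + \tfrac{5}{17}x_2x_3^{3} + \tfrac{15}{17}x_2 - \tfrac{1}{17}x_3^{3} + \tfrac{1}{17} to the basis.

The other S-polynomials (S(h_2,k_3), S(h_1,k_4), S(h_2,k_4), S(k_3,k_4)) all reduce to 0 modulo the current basis, so we have a Gröbner basis.
Inter-reduce: drop elements whose leading term is divisible by another's, tail-reduce, and make monic.
Reduced Gröbner basis: {x_1 + \tfrac{15}{17}x_2 - \tfrac{5}{17}x_3^{3} - \tfrac{12}{17}, x_2^{2} - \tfrac{1}{3}x_2x_3^{3} - x_2 + \tfrac{1}{15}x_3^{3} - \tfrac{1}{15}}.

The two bases agree; hence the ideals are identical.
The same test decides containment: I ⊆ J iff every generator of I reduces to 0 modulo a Gröbner basis of J.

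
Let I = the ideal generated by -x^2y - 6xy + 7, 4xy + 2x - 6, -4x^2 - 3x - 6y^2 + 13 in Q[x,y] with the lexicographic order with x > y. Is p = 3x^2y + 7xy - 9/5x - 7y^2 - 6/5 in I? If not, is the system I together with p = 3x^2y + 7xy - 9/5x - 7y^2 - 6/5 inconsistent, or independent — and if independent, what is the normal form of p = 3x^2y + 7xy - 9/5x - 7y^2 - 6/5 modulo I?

First compute the reduced Gröbner basis of I by Buchberger's algorithm.
f_1 = -x^2y - 6xy + 7, LT = x^2y.
f_2 = 4xy + 2x - 6, LT = xy.
f_3 = -4x^2 - 3x - 6y^2 + 13, LT = x^2.

S(f_1,f_2): lcm = x^2y. S = -1/2x^2 + 6xy + 3/2x - 7.
  leading term x^2: subtract (1/8)·f_3 from -1/2x^2 + 6xy + 3/2x - 7 → 6xy + 15/8x + 3/4y^2 - 69/8
  leading term xy: subtract (3/2)·f_2 from 6xy + 15/8x + 3/4y^2 - 69/8 → -9/8x + 3/4y^2 + 3/8
  leading term x: no divisor's leading term divides it; move -9/8x to the remainder.
  leading term y^2: no divisor's leading term divides it; move 3/4y^2 to the remainder.
  leading term 1: no divisor's leading term divides it; move 3/8 to the remainder.
  remainder -9/8x + 3/4y^2 + 3/8 ≠ 0; add h_4 = -9/8x + 3/4y^2 + 3/8 to the basis.

S(f_1,f_3): lcm = x^2y. S = 21/4xy - 3/2y^3 + 13/4y - 7.
  leading term xy: subtract (21/16)·f_2 from 21/4xy - 3/2y^3 + 13/4y - 7 → -21/8x - 3/2y^3 + 13/4y + 7/8
  leading term x: subtract (7/3)·h_4 from -21/8x - 3/2y^3 + 13/4y + 7/8 → -3/2y^3 - 7/4y^2 + 13/4y
  leading term y^3: no divisor's leading term divides it; move -3/2y^3 to the remainder.
  leading term y^2: no divisor's leading term divides it; move -7/4y^2 to the remainder.
  leading term y: no divisor's leading term divides it; move 13/4y to the remainder.
  remainder -3/2y^3 - 7/4y^2 + 13/4y ≠ 0; add h_5 = -3/2y^3 - 7/4y^2 + 13/4y to the basis.

S(f_1,h_4): lcm = x^2y. S = 2/3xy^3 + 19/3xy - 7.
  leading term xy^3: subtract (1/6y^2)·f_2 from 2/3xy^3 + 19/3xy - 7 → -1/3xy^2 + 19/3xy + y^2 - 7
  leading term xy^2: subtract (-1/12y)·f_2 from -1/3xy^2 + 19/3xy + y^2 - 7 → 13/2xy + y^2 - 1/2y - 7
  leading term xy: subtract (13/8)·f_2 from 13/2xy + y^2 - 1/2y - 7 → -13/4x + y^2 - 1/2y + 11/4
  leading term x: subtract (26/9)·h_4 from -13/4x + y^2 - 1/2y + 11/4 → -7/6y^2 - 1/2y + 5/3
  leading term y^2: no divisor's leading term divides it; move -7/6y^2 to the remainder.
  leading term y: no divisor's leading term divides it; move -1/2y to the remainder.
  leading term 1: no divisor's leading term divides it; move 5/3 to the remainder.
  remainder -7/6y^2 - 1/2y + 5/3 ≠ 0; add h_6 = -7/6y^2 - 1/2y + 5/3 to the basis.

S(f_2,h_4): lcm = xy. S = 1/2x + 2/3y^3 + 1/3y - 3/2.
  leading term x: subtract (-4/9)·h_4 from 1/2x + 2/3y^3 + 1/3y - 3/2 → 2/3y^3 + 1/3y^2 + 1/3y - 4/3
  leading term y^3: subtract (-4/9)·h_5 from 2/3y^3 + 1/3y^2 + 1/3y - 4/3 → -4/9y^2 + 16/9y - 4/3
  leading term y^2: subtract (8/21)·h_6 from -4/9y^2 + 16/9y - 4/3 → 124/63y - 124/63
  leading term y: no divisor's leading term divides it; move 124/63y to the remainder.
  leading term 1: no divisor's leading term divides it; move -124/63 to the remainder.
  remainder 124/63y - 124/63 ≠ 0; add h_7 = 124/63y - 124/63 to the basis.

The other S-polynomials (S(f_2,f_3), S(f_3,h_4), S(f_1,h_5), S(f_2,h_5), S(f_3,h_5), S(h_4,h_5), S(f_1,h_6), S(f_2,h_6), S(f_3,h_6), S(h_4,h_6), S(h_5,h_6), S(f_1,h_7), S(f_2,h_7), S(f_3,h_7), S(h_4,h_7), S(h_5,h_7), S(h_6,h_7)) all reduce to 0 modulo the current basis, so we have a Gröbner basis.
Inter-reduce: drop elements whose leading term is divisible by another's, tail-reduce, and make monic.
Reduced Gröbner basis: {x - 1, y - 1}.
Label its elements g_1 = x - 1, g_2 = y - 1.

Reduce p = 3x^2y + 7xy - 9/5x - 7y^2 - 6/5 modulo G:
  leading term x^2y: subtract (3xy)·g_1 from 3x^2y + 7xy - 9/5x - 7y^2 - 6/5 → 10xy - 9/5x - 7y^2 - 6/5
  leading term xy: subtract (10y)·g_1 from 10xy - 9/5x - 7y^2 - 6/5 → -9/5x - 7y^2 + 10y - 6/5
  leading term x: subtract (-9/5)·g_1 from -9/5x - 7y^2 + 10y - 6/5 → -7y^2 + 10y - 3
  leading term y^2: subtract (-7y)·g_2 from -7y^2 + 10y - 3 → 3y - 3
  leading term y: subtract (3)·g_2 from 3y - 3 → 0
  normal form = 0.
Since the normal form is 0, p ∈ I.

Ideal membership is decidable via reduction modulo a Gröbner basis.

3x^2y + 7xy - 9/5x - 7y^2 - 6/5 lies in I (it reduces to 0).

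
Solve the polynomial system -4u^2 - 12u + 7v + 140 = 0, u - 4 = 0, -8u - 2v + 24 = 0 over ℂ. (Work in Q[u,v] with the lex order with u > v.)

{(4, -4)}

Compute a lex Gröbner basis by Buchberger's algorithm.
f_1 = -4u^2 - 12u + 7v + 140, LT = u^2.
f_2 = u - 4, LT = u.
f_3 = -8u - 2v + 24, LT = u.

S(f_1,f_2): lcm = u^2. S = 7u - 7/4v - 35.
  reduce S modulo (f_1, f_2, f_3):
  remainder -7/4v - 7 ≠ 0; add h_4 = -7/4v - 7 to the basis.

The other S-polynomials (S(f_1,f_3), S(f_2,f_3), S(f_1,h_4), S(f_2,h_4), S(f_3,h_4)) all reduce to 0 modulo the current basis, so we have a Gröbner basis.
Inter-reduce: drop elements whose leading term is divisible by another's, tail-reduce, and make monic.
Reduced Gröbner basis: {u - 4, v + 4}.

Elimination: the polynomial v + 4 lies in the elimination ideal for v, so v ∈ {-4}. For each such v, the remaining basis elements (now univariate) give the rest of the solution.
  v = -4: the earlier basis element becomes u - 4 = 0, giving u = 4 — point (4, -4).
This is the nonlinear analogue of row-reducing a linear system.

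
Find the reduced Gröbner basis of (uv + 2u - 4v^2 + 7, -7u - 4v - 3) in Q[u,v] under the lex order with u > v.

This is the nonlinear analogue of row-reducing a linear system.

f_1 = uv + 2u - 4v^2 + 7, LT = uv.
f_2 = -7u - 4v - 3, LT = u.

S(f_1,f_2): lcm = uv. S = 2u - 32/7v^2 - 3/7v + 7.
  leading term u: subtract (-2/7)·f_2 from 2u - 32/7v^2 - 3/7v + 7 → -32/7v^2 - 11/7v + 43/7
  leading term v^2: no divisor's leading term divides it; move -32/7v^2 to the remainder.
  leading term v: no divisor's leading term divides it; move -11/7v to the remainder.
  leading term 1: no divisor's leading term divides it; move 43/7 to the remainder.
  remainder -32/7v^2 - 11/7v + 43/7 ≠ 0; add g_3 = -32/7v^2 - 11/7v + 43/7 to the basis.

The other S-polynomials (S(f_1,g_3), S(f_2,g_3)) all reduce to 0 modulo the current basis, so we have a Gröbner basis.
Inter-reduce: drop elements whose leading term is divisible by another's, tail-reduce, and make monic.

G = {u + 4/7v + 3/7, v^2 + 11/32v - 43/32}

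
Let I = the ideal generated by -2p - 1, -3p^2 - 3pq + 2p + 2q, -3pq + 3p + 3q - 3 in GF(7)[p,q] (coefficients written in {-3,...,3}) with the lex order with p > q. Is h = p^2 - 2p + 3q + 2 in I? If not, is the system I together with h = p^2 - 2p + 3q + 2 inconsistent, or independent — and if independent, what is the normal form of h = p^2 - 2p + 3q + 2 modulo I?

First compute the reduced Gröbner basis of I by Buchberger's algorithm.
f_1 = -2p - 1, LT = p.
f_2 = -3p^2 - 3pq + 2p + 2q, LT = p^2.
f_3 = -3pq + 3p + 3q - 3, LT = pq.

S(f_1,f_2): lcm = p^2. S = -pq + 3q.
  leading term pq: subtract (-3q)·f_1 from -pq + 3q → 0
  remainder 0.

S(f_1,f_3): lcm = pq. S = p - 2q - 1.
  leading term p: subtract (3)·f_1 from p - 2q - 1 → -2q + 2
  leading term q: no divisor's leading term divides it; move -2q to the remainder.
  leading term 1: no divisor's leading term divides it; move 2 to the remainder.
  remainder -2q + 2 ≠ 0; add k_4 = -2q + 2 to the basis.

S(f_2,f_3): lcm = p^2q. S = p^2 + pq^2 - 2pq - p - 3q^2.
  leading term p^2: subtract (3p)·f_1 from p^2 + pq^2 - 2pq - p - 3q^2 → pq^2 - 2pq + 2p - 3q^2
  leading term pq^2: subtract (3q^2)·f_1 from pq^2 - 2pq + 2p - 3q^2 → -2pq + 2p
  leading term pq: subtract (q)·f_1 from -2pq + 2p → 2p + q
  leading term p: subtract (-1)·f_1 from 2p + q → q - 1
  leading term q: subtract (3)·k_4 from q - 1 → 0
  remainder 0.

S(f_1,k_4): leading monomials are coprime, so the S-polynomial reduces to 0 (Buchberger's first criterion).
S(f_2,k_4): leading monomials are coprime, so the S-polynomial reduces to 0 (Buchberger's first criterion).
S(f_3,k_4): lcm = pq. S = -q + 1.
  leading term q: subtract (-3)·k_4 from -q + 1 → 0
  remainder 0.

Every S-polynomial of the final basis reduces to 0, so we have a Gröbner basis.
Inter-reduce: drop elements whose leading term is divisible by another's, tail-reduce, and make monic.
Reduced Gröbner basis: {p - 3, q - 1}.
Label its elements g_1 = p - 3, g_2 = q - 1.

Reduce h = p^2 - 2p + 3q + 2 modulo G:
  leading term p^2: subtract (p)·g_1 from p^2 - 2p + 3q + 2 → p + 3q + 2
  leading term p: subtract (1)·g_1 from p + 3q + 2 → 3q - 2
  leading term q: subtract (3)·g_2 from 3q - 2 → 1
  leading term 1: no divisor's leading term divides it; move 1 to the remainder.
  normal form = 1.
The normal form is nonzero, so h ∉ I. Since h minus its normal form lies in I, I + (h) = I + (r) where r = 1; decide whether this ideal is the whole ring.
Here r = 1 is a nonzero constant, hence a unit: 1 ∈ I + (h), the Gröbner basis of I + (h) is {1}, and the enlarged system has no common solution — adjoining h is inconsistent.

Adjoining p^2 - 2p + 3q + 2 makes the ideal the whole ring: the system is inconsistent.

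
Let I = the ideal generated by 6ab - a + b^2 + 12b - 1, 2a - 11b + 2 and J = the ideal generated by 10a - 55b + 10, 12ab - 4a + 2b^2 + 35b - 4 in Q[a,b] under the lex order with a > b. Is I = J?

For a fixed monomial order, each ideal has a unique reduced Gröbner basis; comparing bases decides equality.
Buchberger on the first generating set:
f_1 = 6ab - a + b^2 + 12b - 1, LT = ab.
f_2 = 2a - 11b + 2, LT = a.

S(f_1,f_2): lcm = ab. S = -1/6a + 17/3b^2 + b - 1/6.
  reduce S modulo (f_1, f_2):
  remainder 17/3b^2 + 1/12b ≠ 0; add g_3 = 17/3b^2 + 1/12b to the basis.

The other S-polynomials (S(f_1,g_3), S(f_2,g_3)) all reduce to 0 modulo the current basis, so we have a Gröbner basis.
Inter-reduce: drop elements whose leading term is divisible by another's, tail-reduce, and make monic.
Reduced Gröbner basis: {a - 11/2b + 1, b^2 + 1/68b}.

Buchberger on the second generating set:
h_1 = 10a - 55b + 10, LT = a.
h_2 = 12ab - 4a + 2b^2 + 35b - 4, LT = ab.

S(h_1,h_2): lcm = ab. S = 1/3a - 17/3b^2 - 23/12b + 1/3.
  reduce S modulo (h_1, h_2):
  remainder -17/3b^2 - 1/12b ≠ 0; add k_3 = -17/3b^2 - 1/12b to the basis.

The other S-polynomials (S(h_1,k_3), S(h_2,k_3)) all reduce to 0 modulo the current basis, so we have a Gröbner basis.
Inter-reduce: drop elements whose leading term is divisible by another's, tail-reduce, and make monic.
Reduced Gröbner basis: {a - 11/2b + 1, b^2 + 1/68b}.

The two bases agree; hence the ideals are identical.

Yes, the ideals are equal.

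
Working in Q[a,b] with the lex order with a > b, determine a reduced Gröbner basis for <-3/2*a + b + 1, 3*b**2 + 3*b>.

G = {a - 2/3*b - 2/3, b**2 + b}

Buchberger's algorithm terminates because the ascending chain of leading-term ideals stabilizes.

f_1 = -3/2*a + b + 1, LT = a.
f_2 = 3*b**2 + 3*b, LT = b**2.

The S-polynomials (S(f_1,f_2)) all reduce to 0 modulo the current basis, so we have a Gröbner basis.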